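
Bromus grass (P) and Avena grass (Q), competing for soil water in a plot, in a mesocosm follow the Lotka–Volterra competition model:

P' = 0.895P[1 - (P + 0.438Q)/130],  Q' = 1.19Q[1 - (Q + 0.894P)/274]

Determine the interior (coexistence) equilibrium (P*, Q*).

P* ≈ 16.4, Q* ≈ 259

Setting both brackets to zero gives the nullclines P + 0.438Q = 130 and 0.894P + Q = 274.
Substituting Q = 274 - 0.894P into the first: P(1 - 0.438·0.894) = 130 - 0.438·274.
So P* = 9.99/0.608 = 16.4, and then Q* = 274 - 0.894·16.4 = 259.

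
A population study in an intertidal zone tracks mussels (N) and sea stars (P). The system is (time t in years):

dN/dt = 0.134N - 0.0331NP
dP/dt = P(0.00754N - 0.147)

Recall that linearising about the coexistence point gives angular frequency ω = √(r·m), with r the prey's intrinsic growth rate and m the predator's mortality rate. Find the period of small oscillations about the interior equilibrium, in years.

T ≈ 44.8 years

Here r = 0.134 and m = 0.147, so r·m = 0.0197.
ω = √0.0197 = 0.14 per year, hence T = 2π/ω ≈ 44.8 years.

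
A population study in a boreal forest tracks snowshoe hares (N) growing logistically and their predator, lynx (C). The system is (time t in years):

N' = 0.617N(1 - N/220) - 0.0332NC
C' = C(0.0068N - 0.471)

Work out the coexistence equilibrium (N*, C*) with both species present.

From dC/dt = 0 with C > 0: 0.0068N* = 0.471, so N* = 69.3.
Substitute into dN/dt = 0: 0.617(1 - 69.3/220) = 0.0332C*.
The bracket is 0.685, giving C* = 0.423/0.0332 = 12.7.

N* ≈ 69.3, C* ≈ 12.7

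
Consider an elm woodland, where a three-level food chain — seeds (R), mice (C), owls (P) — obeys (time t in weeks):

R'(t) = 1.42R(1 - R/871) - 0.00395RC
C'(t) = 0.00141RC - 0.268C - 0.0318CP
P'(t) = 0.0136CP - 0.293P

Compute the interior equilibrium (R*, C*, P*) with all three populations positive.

R* ≈ 819, C* ≈ 21.5, P* ≈ 27.9

From dP/dt = 0: 0.0136C* = 0.293, so C* = 21.5.
From dR/dt = 0: 1.42(1 - R*/871) = 0.00395·21.5, giving R* = 871·(1 - 0.0599) = 819.
From dC/dt = 0: 0.00141·819 - 0.268 = 0.0318P*, so P* = 0.887/0.0318 = 27.9.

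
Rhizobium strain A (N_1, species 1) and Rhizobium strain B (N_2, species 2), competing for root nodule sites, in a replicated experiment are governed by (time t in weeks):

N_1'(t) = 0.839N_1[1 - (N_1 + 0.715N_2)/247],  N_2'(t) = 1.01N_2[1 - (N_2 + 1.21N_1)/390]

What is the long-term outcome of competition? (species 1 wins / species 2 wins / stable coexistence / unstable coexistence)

species 2 excludes species 1

Compare the nullcline intercepts: K1/α12 = 247/0.715 = 345 < K2 = 390; K2/α21 = 390/1.21 = 322 > K1 = 247.
Since the inequalities point opposite ways, species 2 can invade but species 1 cannot.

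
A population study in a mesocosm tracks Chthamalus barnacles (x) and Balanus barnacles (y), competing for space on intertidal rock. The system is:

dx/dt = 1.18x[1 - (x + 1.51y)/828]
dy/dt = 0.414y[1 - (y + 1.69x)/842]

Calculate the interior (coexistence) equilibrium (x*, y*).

x* ≈ 286, y* ≈ 359

Setting both brackets to zero gives the nullclines x + 1.51y = 828 and 1.69x + y = 842.
Substituting y = 842 - 1.69x into the first: x(1 - 1.51·1.69) = 828 - 1.51·842.
So x* = -443/-1.55 = 286, and then y* = 842 - 1.69·286 = 359.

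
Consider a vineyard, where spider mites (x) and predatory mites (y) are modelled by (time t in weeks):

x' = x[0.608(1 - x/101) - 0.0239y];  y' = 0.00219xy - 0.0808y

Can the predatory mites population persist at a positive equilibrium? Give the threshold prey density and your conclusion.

The predator equation gives dy/dt > 0 only when x > 0.0808/0.00219 = 36.9.
Without the predator, x → K = 101. Since 101 > 36.9, the predator can invade and persist.

Threshold x = 36.9; K > 36.9, so yes, the predator persists.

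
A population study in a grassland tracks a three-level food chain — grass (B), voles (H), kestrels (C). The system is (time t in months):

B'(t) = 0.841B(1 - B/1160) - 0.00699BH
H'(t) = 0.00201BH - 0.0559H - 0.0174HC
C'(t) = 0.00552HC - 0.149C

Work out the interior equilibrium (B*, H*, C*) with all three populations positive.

B* ≈ 900, H* ≈ 27, C* ≈ 101

From dC/dt = 0: 0.00552H* = 0.149, so H* = 27.
From dB/dt = 0: 0.841(1 - B*/1160) = 0.00699·27, giving B* = 1160·(1 - 0.224) = 900.
From dH/dt = 0: 0.00201·900 - 0.0559 = 0.0174C*, so C* = 1.75/0.0174 = 101.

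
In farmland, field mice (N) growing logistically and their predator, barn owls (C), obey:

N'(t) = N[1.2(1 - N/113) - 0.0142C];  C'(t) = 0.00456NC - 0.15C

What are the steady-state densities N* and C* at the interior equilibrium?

N* ≈ 32.9, C* ≈ 59.9

From dC/dt = 0 with C > 0: 0.00456N* = 0.15, so N* = 32.9.
Substitute into dN/dt = 0: 1.2(1 - 32.9/113) = 0.0142C*.
The bracket is 0.709, giving C* = 0.851/0.0142 = 59.9.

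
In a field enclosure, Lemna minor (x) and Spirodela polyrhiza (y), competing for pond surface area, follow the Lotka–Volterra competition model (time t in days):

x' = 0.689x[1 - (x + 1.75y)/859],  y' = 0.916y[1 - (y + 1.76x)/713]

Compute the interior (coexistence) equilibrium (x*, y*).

x* ≈ 187, y* ≈ 384

Setting both brackets to zero gives the nullclines x + 1.75y = 859 and 1.76x + y = 713.
Substituting y = 713 - 1.76x into the first: x(1 - 1.75·1.76) = 859 - 1.75·713.
So x* = -389/-2.08 = 187, and then y* = 713 - 1.76·187 = 384.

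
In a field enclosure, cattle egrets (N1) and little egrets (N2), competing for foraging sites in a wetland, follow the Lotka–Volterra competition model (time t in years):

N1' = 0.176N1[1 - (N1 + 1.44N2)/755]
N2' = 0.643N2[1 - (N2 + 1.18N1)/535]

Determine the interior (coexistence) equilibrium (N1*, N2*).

Setting both brackets to zero gives the nullclines N1 + 1.44N2 = 755 and 1.18N1 + N2 = 535.
Substituting N2 = 535 - 1.18N1 into the first: N1(1 - 1.44·1.18) = 755 - 1.44·535.
So N1* = -15.4/-0.699 = 22, and then N2* = 535 - 1.18·22 = 509.

N1* ≈ 22, N2* ≈ 509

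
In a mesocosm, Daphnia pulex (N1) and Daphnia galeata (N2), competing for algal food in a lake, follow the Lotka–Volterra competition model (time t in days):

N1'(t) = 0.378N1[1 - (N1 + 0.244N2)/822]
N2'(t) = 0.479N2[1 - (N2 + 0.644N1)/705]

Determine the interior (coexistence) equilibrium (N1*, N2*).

Setting both brackets to zero gives the nullclines N1 + 0.244N2 = 822 and 0.644N1 + N2 = 705.
Substituting N2 = 705 - 0.644N1 into the first: N1(1 - 0.244·0.644) = 822 - 0.244·705.
So N1* = 650/0.843 = 771, and then N2* = 705 - 0.644·771 = 208.

N1* ≈ 771, N2* ≈ 208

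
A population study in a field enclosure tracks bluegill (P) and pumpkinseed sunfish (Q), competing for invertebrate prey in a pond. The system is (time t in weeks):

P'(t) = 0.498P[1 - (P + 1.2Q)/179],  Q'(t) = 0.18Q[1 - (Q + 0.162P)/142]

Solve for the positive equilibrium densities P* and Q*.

P* ≈ 10.7, Q* ≈ 140

Setting both brackets to zero gives the nullclines P + 1.2Q = 179 and 0.162P + Q = 142.
Substituting Q = 142 - 0.162P into the first: P(1 - 1.2·0.162) = 179 - 1.2·142.
So P* = 8.6/0.806 = 10.7, and then Q* = 142 - 0.162·10.7 = 140.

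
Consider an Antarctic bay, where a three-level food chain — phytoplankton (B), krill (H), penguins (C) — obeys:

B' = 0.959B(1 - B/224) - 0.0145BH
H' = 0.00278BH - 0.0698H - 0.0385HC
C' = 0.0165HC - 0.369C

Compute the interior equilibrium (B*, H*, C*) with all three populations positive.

B* ≈ 148, H* ≈ 22.4, C* ≈ 8.89

From dC/dt = 0: 0.0165H* = 0.369, so H* = 22.4.
From dB/dt = 0: 0.959(1 - B*/224) = 0.0145·22.4, giving B* = 224·(1 - 0.338) = 148.
From dH/dt = 0: 0.00278·148 - 0.0698 = 0.0385C*, so C* = 0.342/0.0385 = 8.89.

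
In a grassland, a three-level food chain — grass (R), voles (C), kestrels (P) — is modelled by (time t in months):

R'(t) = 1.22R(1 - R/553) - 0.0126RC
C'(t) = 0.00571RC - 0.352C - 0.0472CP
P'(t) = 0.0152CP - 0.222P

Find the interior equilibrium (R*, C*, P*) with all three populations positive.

From dP/dt = 0: 0.0152C* = 0.222, so C* = 14.6.
From dR/dt = 0: 1.22(1 - R*/553) = 0.0126·14.6, giving R* = 553·(1 - 0.151) = 470.
From dC/dt = 0: 0.00571·470 - 0.352 = 0.0472P*, so P* = 2.33/0.0472 = 49.4.

R* ≈ 470, C* ≈ 14.6, P* ≈ 49.4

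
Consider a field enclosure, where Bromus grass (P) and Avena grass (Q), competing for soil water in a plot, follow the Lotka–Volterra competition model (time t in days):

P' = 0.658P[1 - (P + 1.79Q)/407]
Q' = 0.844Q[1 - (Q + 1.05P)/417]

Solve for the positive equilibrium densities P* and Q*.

Setting both brackets to zero gives the nullclines P + 1.79Q = 407 and 1.05P + Q = 417.
Substituting Q = 417 - 1.05P into the first: P(1 - 1.79·1.05) = 407 - 1.79·417.
So P* = -339/-0.88 = 386, and then Q* = 417 - 1.05·386 = 11.8.

P* ≈ 386, Q* ≈ 11.8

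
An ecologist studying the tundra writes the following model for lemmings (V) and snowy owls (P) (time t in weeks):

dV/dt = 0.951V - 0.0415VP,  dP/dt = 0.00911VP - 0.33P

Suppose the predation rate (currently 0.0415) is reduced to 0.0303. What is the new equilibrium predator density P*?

P* ≈ 31.4

At the interior fixed point, setting dV/dt = 0 with V > 0 fixes P* = (prey growth rate)/(VP coefficient) — independent of the other coefficients.
With the change, P* = 0.951/0.0303 = 31.4; it rises from 22.9.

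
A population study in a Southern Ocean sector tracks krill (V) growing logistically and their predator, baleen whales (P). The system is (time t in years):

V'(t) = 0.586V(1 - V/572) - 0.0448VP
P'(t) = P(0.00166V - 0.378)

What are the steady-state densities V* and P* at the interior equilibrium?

From dP/dt = 0 with P > 0: 0.00166V* = 0.378, so V* = 228.
Substitute into dV/dt = 0: 0.586(1 - 228/572) = 0.0448P*.
The bracket is 0.602, giving P* = 0.353/0.0448 = 7.87.

V* ≈ 228, P* ≈ 7.87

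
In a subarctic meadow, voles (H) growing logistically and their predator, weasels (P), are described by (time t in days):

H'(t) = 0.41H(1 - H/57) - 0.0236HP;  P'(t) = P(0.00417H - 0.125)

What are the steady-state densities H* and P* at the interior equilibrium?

From dP/dt = 0 with P > 0: 0.00417H* = 0.125, so H* = 30.
Substitute into dH/dt = 0: 0.41(1 - 30/57) = 0.0236P*.
The bracket is 0.474, giving P* = 0.194/0.0236 = 8.24.

H* ≈ 30, P* ≈ 8.24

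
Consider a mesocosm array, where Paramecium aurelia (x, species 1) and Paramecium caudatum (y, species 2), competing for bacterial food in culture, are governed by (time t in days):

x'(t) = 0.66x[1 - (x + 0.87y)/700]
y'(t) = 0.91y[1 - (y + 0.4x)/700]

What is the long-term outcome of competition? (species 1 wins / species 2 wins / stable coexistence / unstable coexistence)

Compare the nullcline intercepts: K1/α12 = 700/0.87 = 805 > K2 = 700; K2/α21 = 700/0.4 = 1750 > K1 = 700.
Since both inequalities hold, each species can invade when rare, so the interior equilibrium is stable.

stable coexistence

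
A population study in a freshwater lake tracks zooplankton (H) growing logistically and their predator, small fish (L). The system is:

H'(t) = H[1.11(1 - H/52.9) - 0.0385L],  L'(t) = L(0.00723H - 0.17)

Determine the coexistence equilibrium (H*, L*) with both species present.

H* ≈ 23.5, L* ≈ 16

From dL/dt = 0 with L > 0: 0.00723H* = 0.17, so H* = 23.5.
Substitute into dH/dt = 0: 1.11(1 - 23.5/52.9) = 0.0385L*.
The bracket is 0.556, giving L* = 0.617/0.0385 = 16.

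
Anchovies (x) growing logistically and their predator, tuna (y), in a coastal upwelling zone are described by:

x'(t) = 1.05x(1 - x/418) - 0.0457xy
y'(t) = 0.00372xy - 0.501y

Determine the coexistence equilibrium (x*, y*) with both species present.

x* ≈ 135, y* ≈ 15.6

From dy/dt = 0 with y > 0: 0.00372x* = 0.501, so x* = 135.
Substitute into dx/dt = 0: 1.05(1 - 135/418) = 0.0457y*.
The bracket is 0.678, giving y* = 0.712/0.0457 = 15.6.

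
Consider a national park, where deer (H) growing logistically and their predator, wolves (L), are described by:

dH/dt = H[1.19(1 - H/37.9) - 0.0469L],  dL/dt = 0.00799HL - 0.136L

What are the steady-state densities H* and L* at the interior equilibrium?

H* ≈ 17, L* ≈ 14

From dL/dt = 0 with L > 0: 0.00799H* = 0.136, so H* = 17.
Substitute into dH/dt = 0: 1.19(1 - 17/37.9) = 0.0469L*.
The bracket is 0.551, giving L* = 0.656/0.0469 = 14.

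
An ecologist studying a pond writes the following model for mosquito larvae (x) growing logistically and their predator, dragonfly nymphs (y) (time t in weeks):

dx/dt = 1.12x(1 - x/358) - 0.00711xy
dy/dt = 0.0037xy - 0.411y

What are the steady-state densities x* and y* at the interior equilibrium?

From dy/dt = 0 with y > 0: 0.0037x* = 0.411, so x* = 111.
Substitute into dx/dt = 0: 1.12(1 - 111/358) = 0.00711y*.
The bracket is 0.69, giving y* = 0.772/0.00711 = 109.

x* ≈ 111, y* ≈ 109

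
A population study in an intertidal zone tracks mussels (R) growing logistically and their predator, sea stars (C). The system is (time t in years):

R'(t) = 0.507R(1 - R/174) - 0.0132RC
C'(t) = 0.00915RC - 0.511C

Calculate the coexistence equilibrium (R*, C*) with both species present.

From dC/dt = 0 with C > 0: 0.00915R* = 0.511, so R* = 55.8.
Substitute into dR/dt = 0: 0.507(1 - 55.8/174) = 0.0132C*.
The bracket is 0.679, giving C* = 0.344/0.0132 = 26.1.

R* ≈ 55.8, C* ≈ 26.1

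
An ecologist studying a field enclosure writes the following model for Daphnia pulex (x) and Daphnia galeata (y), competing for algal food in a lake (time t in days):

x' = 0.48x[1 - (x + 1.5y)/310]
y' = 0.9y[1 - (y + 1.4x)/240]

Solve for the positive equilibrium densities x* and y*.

Setting both brackets to zero gives the nullclines x + 1.5y = 310 and 1.4x + y = 240.
Substituting y = 240 - 1.4x into the first: x(1 - 1.5·1.4) = 310 - 1.5·240.
So x* = -50/-1.1 = 45.5, and then y* = 240 - 1.4·45.5 = 176.

x* ≈ 45.5, y* ≈ 176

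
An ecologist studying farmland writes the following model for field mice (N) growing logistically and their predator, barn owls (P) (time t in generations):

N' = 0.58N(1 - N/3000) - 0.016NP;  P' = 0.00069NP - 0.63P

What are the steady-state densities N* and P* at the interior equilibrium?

N* ≈ 913, P* ≈ 25.2

From dP/dt = 0 with P > 0: 0.00069N* = 0.63, so N* = 913.
Substitute into dN/dt = 0: 0.58(1 - 913/3000) = 0.016P*.
The bracket is 0.696, giving P* = 0.403/0.016 = 25.2.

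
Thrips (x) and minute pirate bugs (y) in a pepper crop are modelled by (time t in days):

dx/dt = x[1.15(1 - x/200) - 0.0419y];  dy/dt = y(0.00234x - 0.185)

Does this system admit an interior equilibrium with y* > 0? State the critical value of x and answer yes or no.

Threshold x = 79.1; K > 79.1, so yes, the predator persists.

The predator equation gives dy/dt > 0 only when x > 0.185/0.00234 = 79.1.
Without the predator, x → K = 200. Since 200 > 79.1, the predator can invade and persist.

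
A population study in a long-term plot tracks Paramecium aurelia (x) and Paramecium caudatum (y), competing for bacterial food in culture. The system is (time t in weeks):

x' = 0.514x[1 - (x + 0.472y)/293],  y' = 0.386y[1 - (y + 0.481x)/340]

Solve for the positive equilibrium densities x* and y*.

x* ≈ 171, y* ≈ 258

Setting both brackets to zero gives the nullclines x + 0.472y = 293 and 0.481x + y = 340.
Substituting y = 340 - 0.481x into the first: x(1 - 0.472·0.481) = 293 - 0.472·340.
So x* = 133/0.773 = 171, and then y* = 340 - 0.481·171 = 258.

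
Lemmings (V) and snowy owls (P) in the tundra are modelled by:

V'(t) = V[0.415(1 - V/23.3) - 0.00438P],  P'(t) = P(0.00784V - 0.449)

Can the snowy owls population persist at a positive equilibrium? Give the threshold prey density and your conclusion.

Threshold V = 57.3; K < 57.3, so no, the predator goes extinct.

The predator equation gives dP/dt > 0 only when V > 0.449/0.00784 = 57.3.
Without the predator, V → K = 23.3. Since 23.3 < 57.3, the predator cannot invade.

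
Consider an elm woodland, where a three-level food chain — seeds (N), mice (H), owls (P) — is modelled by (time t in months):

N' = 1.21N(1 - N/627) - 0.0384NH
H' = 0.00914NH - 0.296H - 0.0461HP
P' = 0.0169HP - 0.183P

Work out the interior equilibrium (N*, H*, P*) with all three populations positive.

From dP/dt = 0: 0.0169H* = 0.183, so H* = 10.8.
From dN/dt = 0: 1.21(1 - N*/627) = 0.0384·10.8, giving N* = 627·(1 - 0.344) = 412.
From dH/dt = 0: 0.00914·412 - 0.296 = 0.0461P*, so P* = 3.47/0.0461 = 75.2.

N* ≈ 412, H* ≈ 10.8, P* ≈ 75.2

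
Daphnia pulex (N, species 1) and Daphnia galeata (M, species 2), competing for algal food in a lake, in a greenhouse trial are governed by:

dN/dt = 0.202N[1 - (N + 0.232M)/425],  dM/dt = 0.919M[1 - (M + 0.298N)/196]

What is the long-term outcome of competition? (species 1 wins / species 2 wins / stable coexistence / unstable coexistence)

Compare the nullcline intercepts: K1/α12 = 425/0.232 = 1830 > K2 = 196; K2/α21 = 196/0.298 = 658 > K1 = 425.
Since both inequalities hold, each species can invade when rare, so the interior equilibrium is stable.

stable coexistence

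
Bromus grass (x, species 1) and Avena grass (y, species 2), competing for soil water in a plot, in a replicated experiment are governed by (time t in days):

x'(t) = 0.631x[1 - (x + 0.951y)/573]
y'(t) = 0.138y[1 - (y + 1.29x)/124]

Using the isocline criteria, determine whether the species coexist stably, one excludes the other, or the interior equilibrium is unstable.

species 1 excludes species 2

Compare the nullcline intercepts: K1/α12 = 573/0.951 = 603 > K2 = 124; K2/α21 = 124/1.29 = 96.1 < K1 = 573.
Since the inequalities point opposite ways, species 1 can invade but species 2 cannot.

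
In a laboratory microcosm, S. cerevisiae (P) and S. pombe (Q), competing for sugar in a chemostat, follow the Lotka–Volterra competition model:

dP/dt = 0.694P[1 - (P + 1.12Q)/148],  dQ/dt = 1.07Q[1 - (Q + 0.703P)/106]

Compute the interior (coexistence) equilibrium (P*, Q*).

Setting both brackets to zero gives the nullclines P + 1.12Q = 148 and 0.703P + Q = 106.
Substituting Q = 106 - 0.703P into the first: P(1 - 1.12·0.703) = 148 - 1.12·106.
So P* = 29.3/0.213 = 138, and then Q* = 106 - 0.703·138 = 9.2.

P* ≈ 138, Q* ≈ 9.2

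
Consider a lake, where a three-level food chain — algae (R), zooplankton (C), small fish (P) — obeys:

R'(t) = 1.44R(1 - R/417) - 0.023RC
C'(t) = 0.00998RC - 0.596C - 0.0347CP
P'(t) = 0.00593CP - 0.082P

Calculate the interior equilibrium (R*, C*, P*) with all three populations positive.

R* ≈ 325, C* ≈ 13.8, P* ≈ 76.3

From dP/dt = 0: 0.00593C* = 0.082, so C* = 13.8.
From dR/dt = 0: 1.44(1 - R*/417) = 0.023·13.8, giving R* = 417·(1 - 0.221) = 325.
From dC/dt = 0: 0.00998·325 - 0.596 = 0.0347P*, so P* = 2.65/0.0347 = 76.3.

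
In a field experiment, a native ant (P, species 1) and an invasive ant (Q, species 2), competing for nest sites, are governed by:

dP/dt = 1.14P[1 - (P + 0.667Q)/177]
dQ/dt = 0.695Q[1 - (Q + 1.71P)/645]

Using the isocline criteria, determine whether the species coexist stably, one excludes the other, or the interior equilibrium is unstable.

species 2 excludes species 1

Compare the nullcline intercepts: K1/α12 = 177/0.667 = 265 < K2 = 645; K2/α21 = 645/1.71 = 377 > K1 = 177.
Since the inequalities point opposite ways, species 2 can invade but species 1 cannot.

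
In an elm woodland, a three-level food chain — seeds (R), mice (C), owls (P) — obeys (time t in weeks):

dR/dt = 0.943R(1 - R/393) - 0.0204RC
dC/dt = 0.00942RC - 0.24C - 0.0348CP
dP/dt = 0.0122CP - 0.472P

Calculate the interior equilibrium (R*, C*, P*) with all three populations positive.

From dP/dt = 0: 0.0122C* = 0.472, so C* = 38.7.
From dR/dt = 0: 0.943(1 - R*/393) = 0.0204·38.7, giving R* = 393·(1 - 0.837) = 64.1.
From dC/dt = 0: 0.00942·64.1 - 0.24 = 0.0348P*, so P* = 0.364/0.0348 = 10.4.

R* ≈ 64.1, C* ≈ 38.7, P* ≈ 10.4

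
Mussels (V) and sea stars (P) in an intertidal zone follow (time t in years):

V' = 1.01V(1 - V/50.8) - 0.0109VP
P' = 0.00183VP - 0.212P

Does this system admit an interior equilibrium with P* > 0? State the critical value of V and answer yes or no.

The predator equation gives dP/dt > 0 only when V > 0.212/0.00183 = 116.
Without the predator, V → K = 50.8. Since 50.8 < 116, the predator cannot invade.

Threshold V = 116; K < 116, so no, the predator goes extinct.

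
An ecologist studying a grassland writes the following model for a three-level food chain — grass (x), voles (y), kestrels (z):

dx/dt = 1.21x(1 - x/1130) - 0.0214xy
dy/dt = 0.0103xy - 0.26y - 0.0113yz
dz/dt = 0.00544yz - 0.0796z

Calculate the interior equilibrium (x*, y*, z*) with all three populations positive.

x* ≈ 838, y* ≈ 14.6, z* ≈ 740

From dz/dt = 0: 0.00544y* = 0.0796, so y* = 14.6.
From dx/dt = 0: 1.21(1 - x*/1130) = 0.0214·14.6, giving x* = 1130·(1 - 0.259) = 838.
From dy/dt = 0: 0.0103·838 - 0.26 = 0.0113z*, so z* = 8.37/0.0113 = 740.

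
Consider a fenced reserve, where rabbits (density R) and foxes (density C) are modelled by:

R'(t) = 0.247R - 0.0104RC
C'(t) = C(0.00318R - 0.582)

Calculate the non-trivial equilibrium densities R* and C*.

Set dC/dt = 0 with C > 0: 0.00318R - 0.582 = 0, so R* = 0.582/0.00318 = 183.
Set dR/dt = 0 with R > 0: 0.247 - 0.0104C = 0, so C* = 0.247/0.0104 = 23.8.

R* ≈ 183, C* ≈ 23.8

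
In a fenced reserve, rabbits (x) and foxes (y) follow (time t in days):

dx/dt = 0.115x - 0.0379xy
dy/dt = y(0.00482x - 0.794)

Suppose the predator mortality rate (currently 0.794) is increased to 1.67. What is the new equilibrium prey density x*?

x* ≈ 346

At the interior fixed point, setting dy/dt = 0 with y > 0 fixes x* = (predator death rate)/(xy coefficient) — independent of the other coefficients.
With the change, x* = 1.67/0.00482 = 346; it rises from 165.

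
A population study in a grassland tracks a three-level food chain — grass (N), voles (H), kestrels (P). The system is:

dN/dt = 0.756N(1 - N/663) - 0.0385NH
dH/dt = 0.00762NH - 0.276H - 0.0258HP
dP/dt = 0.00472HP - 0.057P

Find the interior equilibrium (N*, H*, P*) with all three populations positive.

From dP/dt = 0: 0.00472H* = 0.057, so H* = 12.1.
From dN/dt = 0: 0.756(1 - N*/663) = 0.0385·12.1, giving N* = 663·(1 - 0.615) = 255.
From dH/dt = 0: 0.00762·255 - 0.276 = 0.0258P*, so P* = 1.67/0.0258 = 64.7.

N* ≈ 255, H* ≈ 12.1, P* ≈ 64.7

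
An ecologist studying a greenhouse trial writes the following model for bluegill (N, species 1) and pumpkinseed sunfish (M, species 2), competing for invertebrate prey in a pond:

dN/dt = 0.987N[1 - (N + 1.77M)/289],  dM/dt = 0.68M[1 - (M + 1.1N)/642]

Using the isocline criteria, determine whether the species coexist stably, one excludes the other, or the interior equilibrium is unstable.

species 2 excludes species 1

Compare the nullcline intercepts: K1/α12 = 289/1.77 = 163 < K2 = 642; K2/α21 = 642/1.1 = 584 > K1 = 289.
Since the inequalities point opposite ways, species 2 can invade but species 1 cannot.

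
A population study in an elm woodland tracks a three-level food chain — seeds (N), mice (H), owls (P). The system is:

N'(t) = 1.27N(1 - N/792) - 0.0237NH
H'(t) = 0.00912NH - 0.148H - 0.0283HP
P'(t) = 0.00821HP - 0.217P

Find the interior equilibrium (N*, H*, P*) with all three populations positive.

From dP/dt = 0: 0.00821H* = 0.217, so H* = 26.4.
From dN/dt = 0: 1.27(1 - N*/792) = 0.0237·26.4, giving N* = 792·(1 - 0.493) = 401.
From dH/dt = 0: 0.00912·401 - 0.148 = 0.0283P*, so P* = 3.51/0.0283 = 124.

N* ≈ 401, H* ≈ 26.4, P* ≈ 124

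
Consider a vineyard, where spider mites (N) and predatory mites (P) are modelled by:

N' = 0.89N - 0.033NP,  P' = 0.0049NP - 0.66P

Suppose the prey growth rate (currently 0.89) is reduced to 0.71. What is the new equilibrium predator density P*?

At the interior fixed point, setting dN/dt = 0 with N > 0 fixes P* = (prey growth rate)/(NP coefficient) — independent of the other coefficients.
With the change, P* = 0.71/0.033 = 21.5; it falls from 27.

P* ≈ 21.5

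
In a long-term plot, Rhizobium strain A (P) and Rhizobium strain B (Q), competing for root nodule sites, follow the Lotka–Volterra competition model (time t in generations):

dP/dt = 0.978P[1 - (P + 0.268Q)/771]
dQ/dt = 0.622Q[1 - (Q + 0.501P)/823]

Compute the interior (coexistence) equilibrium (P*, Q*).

Setting both brackets to zero gives the nullclines P + 0.268Q = 771 and 0.501P + Q = 823.
Substituting Q = 823 - 0.501P into the first: P(1 - 0.268·0.501) = 771 - 0.268·823.
So P* = 550/0.866 = 636, and then Q* = 823 - 0.501·636 = 504.

P* ≈ 636, Q* ≈ 504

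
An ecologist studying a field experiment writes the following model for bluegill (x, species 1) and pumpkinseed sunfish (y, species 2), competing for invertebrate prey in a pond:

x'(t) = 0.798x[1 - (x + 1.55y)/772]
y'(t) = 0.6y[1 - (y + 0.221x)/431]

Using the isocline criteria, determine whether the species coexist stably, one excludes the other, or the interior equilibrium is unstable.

stable coexistence

Compare the nullcline intercepts: K1/α12 = 772/1.55 = 498 > K2 = 431; K2/α21 = 431/0.221 = 1950 > K1 = 772.
Since both inequalities hold, each species can invade when rare, so the interior equilibrium is stable.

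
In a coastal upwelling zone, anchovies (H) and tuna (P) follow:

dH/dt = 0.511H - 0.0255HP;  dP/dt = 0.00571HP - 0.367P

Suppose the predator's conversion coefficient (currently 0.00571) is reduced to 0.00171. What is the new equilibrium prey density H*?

At the interior fixed point, setting dP/dt = 0 with P > 0 fixes H* = (predator death rate)/(HP coefficient) — independent of the other coefficients.
With the change, H* = 0.367/0.00171 = 215; it rises from 64.3.

H* ≈ 215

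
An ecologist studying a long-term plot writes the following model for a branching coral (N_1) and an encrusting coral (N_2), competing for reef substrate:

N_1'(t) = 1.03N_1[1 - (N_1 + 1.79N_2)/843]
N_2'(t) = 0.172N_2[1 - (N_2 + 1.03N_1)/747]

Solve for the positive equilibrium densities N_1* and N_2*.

N_1* ≈ 586, N_2* ≈ 144

Setting both brackets to zero gives the nullclines N_1 + 1.79N_2 = 843 and 1.03N_1 + N_2 = 747.
Substituting N_2 = 747 - 1.03N_1 into the first: N_1(1 - 1.79·1.03) = 843 - 1.79·747.
So N_1* = -494/-0.844 = 586, and then N_2* = 747 - 1.03·586 = 144.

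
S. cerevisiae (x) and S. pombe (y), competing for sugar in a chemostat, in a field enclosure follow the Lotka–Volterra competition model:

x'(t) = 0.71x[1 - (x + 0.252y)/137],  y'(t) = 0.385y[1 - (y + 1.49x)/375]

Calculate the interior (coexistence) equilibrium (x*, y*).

x* ≈ 68.1, y* ≈ 274

Setting both brackets to zero gives the nullclines x + 0.252y = 137 and 1.49x + y = 375.
Substituting y = 375 - 1.49x into the first: x(1 - 0.252·1.49) = 137 - 0.252·375.
So x* = 42.5/0.625 = 68.1, and then y* = 375 - 1.49·68.1 = 274.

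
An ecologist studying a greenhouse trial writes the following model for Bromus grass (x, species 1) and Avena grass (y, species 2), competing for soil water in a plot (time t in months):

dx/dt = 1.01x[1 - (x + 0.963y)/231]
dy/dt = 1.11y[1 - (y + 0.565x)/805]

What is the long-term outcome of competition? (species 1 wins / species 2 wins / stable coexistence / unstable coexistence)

Compare the nullcline intercepts: K1/α12 = 231/0.963 = 240 < K2 = 805; K2/α21 = 805/0.565 = 1420 > K1 = 231.
Since the inequalities point opposite ways, species 2 can invade but species 1 cannot.

species 2 excludes species 1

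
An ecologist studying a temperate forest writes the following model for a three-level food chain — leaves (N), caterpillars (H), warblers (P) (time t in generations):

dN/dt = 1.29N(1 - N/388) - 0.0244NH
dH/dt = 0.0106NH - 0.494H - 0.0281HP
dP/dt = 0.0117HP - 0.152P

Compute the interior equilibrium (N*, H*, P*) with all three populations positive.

From dP/dt = 0: 0.0117H* = 0.152, so H* = 13.
From dN/dt = 0: 1.29(1 - N*/388) = 0.0244·13, giving N* = 388·(1 - 0.246) = 293.
From dH/dt = 0: 0.0106·293 - 0.494 = 0.0281P*, so P* = 2.61/0.0281 = 92.8.

N* ≈ 293, H* ≈ 13, P* ≈ 92.8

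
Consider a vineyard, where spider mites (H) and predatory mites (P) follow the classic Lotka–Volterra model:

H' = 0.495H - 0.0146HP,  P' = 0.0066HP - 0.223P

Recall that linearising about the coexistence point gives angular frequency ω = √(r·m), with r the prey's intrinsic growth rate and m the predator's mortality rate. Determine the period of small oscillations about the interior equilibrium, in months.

Here r = 0.495 and m = 0.223, so r·m = 0.11.
ω = √0.11 = 0.332 per month, hence T = 2π/ω ≈ 18.9 months.

T ≈ 18.9 months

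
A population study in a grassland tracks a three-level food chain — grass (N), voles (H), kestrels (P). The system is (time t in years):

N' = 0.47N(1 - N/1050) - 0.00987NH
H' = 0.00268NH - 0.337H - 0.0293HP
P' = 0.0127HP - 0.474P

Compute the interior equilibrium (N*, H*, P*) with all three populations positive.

From dP/dt = 0: 0.0127H* = 0.474, so H* = 37.3.
From dN/dt = 0: 0.47(1 - N*/1050) = 0.00987·37.3, giving N* = 1050·(1 - 0.784) = 227.
From dH/dt = 0: 0.00268·227 - 0.337 = 0.0293P*, so P* = 0.271/0.0293 = 9.26.

N* ≈ 227, H* ≈ 37.3, P* ≈ 9.26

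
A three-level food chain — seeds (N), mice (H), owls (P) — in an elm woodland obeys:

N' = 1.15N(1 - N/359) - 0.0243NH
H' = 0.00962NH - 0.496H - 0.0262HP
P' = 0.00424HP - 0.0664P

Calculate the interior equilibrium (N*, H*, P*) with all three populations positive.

From dP/dt = 0: 0.00424H* = 0.0664, so H* = 15.7.
From dN/dt = 0: 1.15(1 - N*/359) = 0.0243·15.7, giving N* = 359·(1 - 0.331) = 240.
From dH/dt = 0: 0.00962·240 - 0.496 = 0.0262P*, so P* = 1.81/0.0262 = 69.3.

N* ≈ 240, H* ≈ 15.7, P* ≈ 69.3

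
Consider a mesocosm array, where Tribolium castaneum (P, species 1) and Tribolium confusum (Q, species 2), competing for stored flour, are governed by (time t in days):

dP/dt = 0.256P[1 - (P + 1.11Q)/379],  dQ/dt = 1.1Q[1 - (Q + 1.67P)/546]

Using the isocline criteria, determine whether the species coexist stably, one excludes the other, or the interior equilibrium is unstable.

unstable coexistence (outcome depends on initial conditions)

Compare the nullcline intercepts: K1/α12 = 379/1.11 = 341 < K2 = 546; K2/α21 = 546/1.67 = 327 < K1 = 379.
Since both are reversed, neither can invade when rare; the interior point is a saddle.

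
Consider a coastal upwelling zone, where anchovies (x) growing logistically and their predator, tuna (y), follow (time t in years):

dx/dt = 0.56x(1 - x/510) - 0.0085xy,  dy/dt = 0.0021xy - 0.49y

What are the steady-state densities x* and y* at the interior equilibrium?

x* ≈ 233, y* ≈ 35.7

From dy/dt = 0 with y > 0: 0.0021x* = 0.49, so x* = 233.
Substitute into dx/dt = 0: 0.56(1 - 233/510) = 0.0085y*.
The bracket is 0.542, giving y* = 0.304/0.0085 = 35.7.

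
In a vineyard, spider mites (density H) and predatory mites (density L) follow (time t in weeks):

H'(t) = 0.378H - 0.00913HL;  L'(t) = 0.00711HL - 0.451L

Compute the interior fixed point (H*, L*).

H* ≈ 63.4, L* ≈ 41.4

Set dL/dt = 0 with L > 0: 0.00711H - 0.451 = 0, so H* = 0.451/0.00711 = 63.4.
Set dH/dt = 0 with H > 0: 0.378 - 0.00913L = 0, so L* = 0.378/0.00913 = 41.4.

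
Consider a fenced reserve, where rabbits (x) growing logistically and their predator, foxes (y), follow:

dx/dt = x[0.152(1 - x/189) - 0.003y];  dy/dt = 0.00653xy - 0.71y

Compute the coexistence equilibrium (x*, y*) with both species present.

x* ≈ 109, y* ≈ 21.5

From dy/dt = 0 with y > 0: 0.00653x* = 0.71, so x* = 109.
Substitute into dx/dt = 0: 0.152(1 - 109/189) = 0.003y*.
The bracket is 0.425, giving y* = 0.0646/0.003 = 21.5.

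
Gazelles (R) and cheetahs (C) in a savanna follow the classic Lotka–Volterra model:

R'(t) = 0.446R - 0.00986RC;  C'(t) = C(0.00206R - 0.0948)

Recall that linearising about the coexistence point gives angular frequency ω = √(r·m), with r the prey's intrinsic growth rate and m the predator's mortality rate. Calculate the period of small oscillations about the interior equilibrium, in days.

T ≈ 30.6 days

Here r = 0.446 and m = 0.0948, so r·m = 0.0423.
ω = √0.0423 = 0.206 per day, hence T = 2π/ω ≈ 30.6 days.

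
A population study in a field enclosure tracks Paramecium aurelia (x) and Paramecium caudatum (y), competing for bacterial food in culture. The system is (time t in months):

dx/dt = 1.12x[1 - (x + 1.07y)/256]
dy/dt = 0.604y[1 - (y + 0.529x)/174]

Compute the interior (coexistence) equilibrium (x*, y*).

x* ≈ 161, y* ≈ 88.9

Setting both brackets to zero gives the nullclines x + 1.07y = 256 and 0.529x + y = 174.
Substituting y = 174 - 0.529x into the first: x(1 - 1.07·0.529) = 256 - 1.07·174.
So x* = 69.8/0.434 = 161, and then y* = 174 - 0.529·161 = 88.9.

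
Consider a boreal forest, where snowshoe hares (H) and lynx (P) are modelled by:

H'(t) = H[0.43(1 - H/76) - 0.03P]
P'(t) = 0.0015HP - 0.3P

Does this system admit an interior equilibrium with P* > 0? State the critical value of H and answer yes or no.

Threshold H = 200; K < 200, so no, the predator goes extinct.

The predator equation gives dP/dt > 0 only when H > 0.3/0.0015 = 200.
Without the predator, H → K = 76. Since 76 < 200, the predator cannot invade.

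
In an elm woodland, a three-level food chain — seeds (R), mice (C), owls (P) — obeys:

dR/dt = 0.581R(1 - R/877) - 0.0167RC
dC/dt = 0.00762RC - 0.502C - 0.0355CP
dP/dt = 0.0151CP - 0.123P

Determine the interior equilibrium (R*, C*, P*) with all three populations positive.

R* ≈ 672, C* ≈ 8.15, P* ≈ 130

From dP/dt = 0: 0.0151C* = 0.123, so C* = 8.15.
From dR/dt = 0: 0.581(1 - R*/877) = 0.0167·8.15, giving R* = 877·(1 - 0.234) = 672.
From dC/dt = 0: 0.00762·672 - 0.502 = 0.0355P*, so P* = 4.62/0.0355 = 130.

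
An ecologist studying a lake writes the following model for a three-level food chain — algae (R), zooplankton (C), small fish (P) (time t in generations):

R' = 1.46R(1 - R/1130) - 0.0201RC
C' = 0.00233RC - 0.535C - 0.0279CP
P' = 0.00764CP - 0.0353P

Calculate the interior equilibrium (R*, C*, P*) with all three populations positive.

From dP/dt = 0: 0.00764C* = 0.0353, so C* = 4.62.
From dR/dt = 0: 1.46(1 - R*/1130) = 0.0201·4.62, giving R* = 1130·(1 - 0.0636) = 1060.
From dC/dt = 0: 0.00233·1060 - 0.535 = 0.0279P*, so P* = 1.93/0.0279 = 69.2.

R* ≈ 1060, C* ≈ 4.62, P* ≈ 69.2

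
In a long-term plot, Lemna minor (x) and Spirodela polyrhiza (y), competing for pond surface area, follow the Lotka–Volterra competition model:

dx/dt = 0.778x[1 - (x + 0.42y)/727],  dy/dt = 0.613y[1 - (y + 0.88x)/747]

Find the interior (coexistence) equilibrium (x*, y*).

x* ≈ 656, y* ≈ 170

Setting both brackets to zero gives the nullclines x + 0.42y = 727 and 0.88x + y = 747.
Substituting y = 747 - 0.88x into the first: x(1 - 0.42·0.88) = 727 - 0.42·747.
So x* = 413/0.63 = 656, and then y* = 747 - 0.88·656 = 170.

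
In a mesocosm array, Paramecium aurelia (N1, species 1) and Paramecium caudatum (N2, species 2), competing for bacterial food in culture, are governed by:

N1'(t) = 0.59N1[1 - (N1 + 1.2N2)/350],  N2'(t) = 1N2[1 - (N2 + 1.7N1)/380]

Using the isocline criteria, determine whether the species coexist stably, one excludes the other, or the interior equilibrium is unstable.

Compare the nullcline intercepts: K1/α12 = 350/1.2 = 292 < K2 = 380; K2/α21 = 380/1.7 = 224 < K1 = 350.
Since both are reversed, neither can invade when rare; the interior point is a saddle.

unstable coexistence (outcome depends on initial conditions)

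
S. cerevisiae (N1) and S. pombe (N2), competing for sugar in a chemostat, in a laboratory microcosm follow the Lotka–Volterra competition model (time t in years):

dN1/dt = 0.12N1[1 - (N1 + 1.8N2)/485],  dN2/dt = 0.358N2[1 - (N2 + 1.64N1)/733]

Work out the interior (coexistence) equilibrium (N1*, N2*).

N1* ≈ 427, N2* ≈ 32

Setting both brackets to zero gives the nullclines N1 + 1.8N2 = 485 and 1.64N1 + N2 = 733.
Substituting N2 = 733 - 1.64N1 into the first: N1(1 - 1.8·1.64) = 485 - 1.8·733.
So N1* = -834/-1.95 = 427, and then N2* = 733 - 1.64·427 = 32.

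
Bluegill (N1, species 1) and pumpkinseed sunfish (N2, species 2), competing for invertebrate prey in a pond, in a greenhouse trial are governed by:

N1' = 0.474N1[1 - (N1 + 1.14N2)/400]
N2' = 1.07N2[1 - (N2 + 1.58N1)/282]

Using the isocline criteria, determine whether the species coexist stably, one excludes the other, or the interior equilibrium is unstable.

Compare the nullcline intercepts: K1/α12 = 400/1.14 = 351 > K2 = 282; K2/α21 = 282/1.58 = 178 < K1 = 400.
Since the inequalities point opposite ways, species 1 can invade but species 2 cannot.

species 1 excludes species 2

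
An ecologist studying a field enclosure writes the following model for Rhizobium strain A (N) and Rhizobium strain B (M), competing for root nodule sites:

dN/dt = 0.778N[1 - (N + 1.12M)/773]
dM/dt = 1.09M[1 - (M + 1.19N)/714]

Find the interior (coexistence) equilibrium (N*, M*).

Setting both brackets to zero gives the nullclines N + 1.12M = 773 and 1.19N + M = 714.
Substituting M = 714 - 1.19N into the first: N(1 - 1.12·1.19) = 773 - 1.12·714.
So N* = -26.7/-0.333 = 80.2, and then M* = 714 - 1.19·80.2 = 619.

N* ≈ 80.2, M* ≈ 619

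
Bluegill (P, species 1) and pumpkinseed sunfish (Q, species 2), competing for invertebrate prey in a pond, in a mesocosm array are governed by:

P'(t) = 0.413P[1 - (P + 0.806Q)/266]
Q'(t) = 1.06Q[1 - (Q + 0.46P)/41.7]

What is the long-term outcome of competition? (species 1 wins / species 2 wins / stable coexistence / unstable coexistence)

species 1 excludes species 2

Compare the nullcline intercepts: K1/α12 = 266/0.806 = 330 > K2 = 41.7; K2/α21 = 41.7/0.46 = 90.7 < K1 = 266.
Since the inequalities point opposite ways, species 1 can invade but species 2 cannot.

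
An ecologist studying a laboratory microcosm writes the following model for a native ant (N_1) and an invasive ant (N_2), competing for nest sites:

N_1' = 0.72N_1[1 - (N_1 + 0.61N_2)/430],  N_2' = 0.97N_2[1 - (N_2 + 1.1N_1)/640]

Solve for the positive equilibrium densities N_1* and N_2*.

N_1* ≈ 120, N_2* ≈ 508

Setting both brackets to zero gives the nullclines N_1 + 0.61N_2 = 430 and 1.1N_1 + N_2 = 640.
Substituting N_2 = 640 - 1.1N_1 into the first: N_1(1 - 0.61·1.1) = 430 - 0.61·640.
So N_1* = 39.6/0.329 = 120, and then N_2* = 640 - 1.1·120 = 508.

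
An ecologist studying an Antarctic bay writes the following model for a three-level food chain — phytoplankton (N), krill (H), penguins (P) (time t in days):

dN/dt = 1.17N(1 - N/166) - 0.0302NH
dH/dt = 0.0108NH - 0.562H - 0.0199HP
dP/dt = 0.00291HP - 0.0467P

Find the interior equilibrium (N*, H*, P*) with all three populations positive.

N* ≈ 97.2, H* ≈ 16, P* ≈ 24.5

From dP/dt = 0: 0.00291H* = 0.0467, so H* = 16.
From dN/dt = 0: 1.17(1 - N*/166) = 0.0302·16, giving N* = 166·(1 - 0.414) = 97.2.
From dH/dt = 0: 0.0108·97.2 - 0.562 = 0.0199P*, so P* = 0.488/0.0199 = 24.5.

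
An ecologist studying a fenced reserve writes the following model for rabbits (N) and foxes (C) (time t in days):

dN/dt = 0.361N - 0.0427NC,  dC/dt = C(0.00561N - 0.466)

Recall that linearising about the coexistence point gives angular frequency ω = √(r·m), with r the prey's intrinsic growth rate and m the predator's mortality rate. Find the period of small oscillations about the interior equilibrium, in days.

Here r = 0.361 and m = 0.466, so r·m = 0.168.
ω = √0.168 = 0.41 per day, hence T = 2π/ω ≈ 15.3 days.

T ≈ 15.3 days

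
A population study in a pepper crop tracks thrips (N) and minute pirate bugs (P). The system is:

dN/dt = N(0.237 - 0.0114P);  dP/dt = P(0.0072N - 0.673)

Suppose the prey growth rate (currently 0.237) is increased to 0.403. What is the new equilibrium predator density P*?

P* ≈ 35.4

At the interior fixed point, setting dN/dt = 0 with N > 0 fixes P* = (prey growth rate)/(NP coefficient) — independent of the other coefficients.
With the change, P* = 0.403/0.0114 = 35.4; it rises from 20.8.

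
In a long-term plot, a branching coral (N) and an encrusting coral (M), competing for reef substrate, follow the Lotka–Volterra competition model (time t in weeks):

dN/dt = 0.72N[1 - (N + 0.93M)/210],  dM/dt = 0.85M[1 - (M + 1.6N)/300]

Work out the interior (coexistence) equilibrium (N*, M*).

Setting both brackets to zero gives the nullclines N + 0.93M = 210 and 1.6N + M = 300.
Substituting M = 300 - 1.6N into the first: N(1 - 0.93·1.6) = 210 - 0.93·300.
So N* = -69/-0.488 = 141, and then M* = 300 - 1.6·141 = 73.8.

N* ≈ 141, M* ≈ 73.8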